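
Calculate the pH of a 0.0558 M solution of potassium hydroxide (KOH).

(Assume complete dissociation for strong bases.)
pH = 12.75

[OH⁻] = 0.0558 M for strong base. pOH = -log[OH⁻] = 1.25, pH = 14 - pOH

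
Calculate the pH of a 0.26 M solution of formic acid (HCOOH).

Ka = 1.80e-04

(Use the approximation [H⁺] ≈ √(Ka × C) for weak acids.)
pH = 2.16

[H⁺] = √(Ka × C) = √(1.80e-04 × 0.26) = 6.8411e-03. pH = -log(6.8411e-03)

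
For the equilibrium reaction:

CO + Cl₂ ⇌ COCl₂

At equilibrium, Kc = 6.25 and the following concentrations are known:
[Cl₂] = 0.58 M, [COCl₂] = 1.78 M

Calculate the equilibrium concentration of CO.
[CO] = 0.4910 M

Kc = ([COCl₂]) / ([CO] × [Cl₂]) = 6.25
[CO]^1 = (product terms)/(Kc · other reactant terms) = 1.78 / (6.25 · 0.58) = 0.49103
[CO] = 0.4910 M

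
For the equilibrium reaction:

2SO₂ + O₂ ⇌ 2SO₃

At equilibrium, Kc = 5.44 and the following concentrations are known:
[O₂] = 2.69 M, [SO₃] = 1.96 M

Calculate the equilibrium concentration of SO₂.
[SO₂] = 0.5124 M

Kc = ([SO₃]^2) / ([SO₂]^2 × [O₂]) = 5.44
[SO₂]^2 = (product terms)/(Kc · other reactant terms) = 3.8416 / (5.44 · 2.69) = 0.26252
[SO₂] = (0.26252)^(1/2) = 0.5124 M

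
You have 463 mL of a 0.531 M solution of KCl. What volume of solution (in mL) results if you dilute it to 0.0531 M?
Using M₁V₁ = M₂V₂:
0.531 × 463 = 0.0531 × V₂
V₂ = (0.531 × 463) / 0.0531 = 4630 mL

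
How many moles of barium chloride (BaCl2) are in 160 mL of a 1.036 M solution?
Moles = Molarity × Volume (L)
Moles = 1.036 M × 0.16 L = 0.1658 mol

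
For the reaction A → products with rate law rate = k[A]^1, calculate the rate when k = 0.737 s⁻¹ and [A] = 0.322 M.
0.2373 M/s

rate = k·[A]^1 = 0.737·(0.322)^1 = 0.737·0.322 = 0.2373 M/s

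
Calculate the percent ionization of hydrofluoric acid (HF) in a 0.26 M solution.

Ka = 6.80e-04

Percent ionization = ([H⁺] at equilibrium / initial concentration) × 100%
Percent ionization = 4.98%

Let x = [H⁺]. Ka = x²/(C - x) ⇒ x² + (6.80e-04)x - (6.80e-04)(0.26) = 0. x = 1.2961e-02. Percent = (1.2961e-02/0.26) × 100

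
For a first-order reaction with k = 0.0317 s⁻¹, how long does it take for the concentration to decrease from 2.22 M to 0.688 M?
36.96 s

From ln[A] = ln[A]₀ - k·t: t = ln([A]₀/[A])/k = ln(2.22/0.688)/0.0317 = ln(3.2267)/0.0317 = 1.1715/0.0317 = 36.96 s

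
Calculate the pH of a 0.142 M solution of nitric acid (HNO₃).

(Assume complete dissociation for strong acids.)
pH = 0.85

[H⁺] = 0.142 M for strong acid. pH = -log[H⁺] = -log(0.142)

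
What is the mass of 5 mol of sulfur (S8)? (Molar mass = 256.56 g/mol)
Mass = 5 mol × 256.56 g/mol = 1283 g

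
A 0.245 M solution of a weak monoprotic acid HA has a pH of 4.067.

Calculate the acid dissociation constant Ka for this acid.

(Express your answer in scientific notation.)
K_a = 3.00e-08

[H⁺] = 10^(−pH) = 10^(−4.067) = 8.570e-05 M. For HA ⇌ H⁺ + A⁻, Ka = x²/(C − x) = (8.570e-05)²/(0.245 − 8.570e-05) = 3.00e-08.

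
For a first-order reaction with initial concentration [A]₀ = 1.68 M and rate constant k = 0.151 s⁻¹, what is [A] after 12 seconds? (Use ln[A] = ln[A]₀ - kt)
0.2744 M

ln[A] = ln[A]₀ - k·t = ln(1.68) - (0.151)·(12) = 0.5188 - 1.8120 = -1.2932
[A] = e^(-1.2932) = 0.2744 M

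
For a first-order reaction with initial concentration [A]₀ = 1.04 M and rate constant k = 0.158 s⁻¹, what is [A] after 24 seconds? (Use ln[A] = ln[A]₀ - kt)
0.0235 M

ln[A] = ln[A]₀ - k·t = ln(1.04) - (0.158)·(24) = 0.0392 - 3.7920 = -3.7528
[A] = e^(-3.7528) = 0.0235 M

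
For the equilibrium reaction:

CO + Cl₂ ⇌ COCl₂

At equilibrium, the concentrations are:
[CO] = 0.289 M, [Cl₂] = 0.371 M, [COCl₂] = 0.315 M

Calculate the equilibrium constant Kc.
K_c = 2.9379

Kc = ([COCl₂]) / ([CO] × [Cl₂])
   = ((0.315)) / ((0.289)·(0.371))
   = 0.315 / 0.10722 = 2.9379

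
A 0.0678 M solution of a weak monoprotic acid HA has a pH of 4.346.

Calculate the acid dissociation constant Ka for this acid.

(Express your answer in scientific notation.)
K_a = 3.00e-08

[H⁺] = 10^(−pH) = 10^(−4.346) = 4.508e-05 M. For HA ⇌ H⁺ + A⁻, Ka = x²/(C − x) = (4.508e-05)²/(0.0678 − 4.508e-05) = 3.00e-08.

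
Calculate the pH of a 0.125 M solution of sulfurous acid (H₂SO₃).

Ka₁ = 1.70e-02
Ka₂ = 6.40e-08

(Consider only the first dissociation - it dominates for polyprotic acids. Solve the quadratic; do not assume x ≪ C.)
pH = 1.42

x² + Ka₁·x − Ka₁·C = 0 with Ka₁ = 1.70e-02, C = 0.125.
x = (−Ka₁ + √(Ka₁² + 4·Ka₁·C))/2 = 3.8375e-02 M, so pH = 1.42.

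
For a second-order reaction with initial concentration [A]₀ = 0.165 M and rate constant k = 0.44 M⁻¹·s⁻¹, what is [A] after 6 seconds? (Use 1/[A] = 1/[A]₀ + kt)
0.1149 M

1/[A] = 1/[A]₀ + k·t = 1/0.165 + (0.44)·(6) = 6.0606 + 2.6400 = 8.7006
[A] = 1/8.7006 = 0.1149 M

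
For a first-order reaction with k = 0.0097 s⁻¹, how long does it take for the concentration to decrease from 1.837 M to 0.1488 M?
259.10 s

From ln[A] = ln[A]₀ - k·t: t = ln([A]₀/[A])/k = ln(1.837/0.1488)/0.0097 = ln(12.3454)/0.0097 = 2.5133/0.0097 = 259.10 s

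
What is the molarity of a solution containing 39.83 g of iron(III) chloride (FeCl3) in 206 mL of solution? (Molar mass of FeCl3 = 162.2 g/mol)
Moles of FeCl3 = 39.83 g ÷ 162.2 g/mol = 0.245561 mol
Volume = 206 mL = 0.206 L
Molarity = 0.245561 mol ÷ 0.206 L = 1.192 M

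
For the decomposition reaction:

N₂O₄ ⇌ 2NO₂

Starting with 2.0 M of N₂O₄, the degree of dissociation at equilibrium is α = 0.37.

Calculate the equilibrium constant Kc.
K_c = 1.7384

x = α·[A]₀ = 0.37 × 2.0 = 0.74 M dissociated.
At eq: [N₂O₄] = 2.0 − 0.74 = 1.26 M; [NO₂] = 2x = 1.48 M.
Kc = [NO₂]²/[N₂O₄] = (1.48)²/1.26 = 1.738.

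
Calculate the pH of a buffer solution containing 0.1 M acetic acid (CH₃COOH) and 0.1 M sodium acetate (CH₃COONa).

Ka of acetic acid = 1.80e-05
pH = 4.74

pKa = -log(1.80e-05) = 4.74. pH = pKa + log([A⁻]/[HA]) = 4.74 + log(0.1/0.1)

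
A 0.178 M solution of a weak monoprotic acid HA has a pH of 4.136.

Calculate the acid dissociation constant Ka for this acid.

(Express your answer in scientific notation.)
K_a = 3.00e-08

[H⁺] = 10^(−pH) = 10^(−4.136) = 7.311e-05 M. For HA ⇌ H⁺ + A⁻, Ka = x²/(C − x) = (7.311e-05)²/(0.178 − 7.311e-05) = 3.00e-08.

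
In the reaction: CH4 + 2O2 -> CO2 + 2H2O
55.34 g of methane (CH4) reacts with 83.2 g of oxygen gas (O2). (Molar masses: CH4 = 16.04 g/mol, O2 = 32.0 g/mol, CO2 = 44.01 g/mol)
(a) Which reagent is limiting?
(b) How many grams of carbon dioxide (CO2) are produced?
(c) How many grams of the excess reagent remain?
(a) O2, (b) 57.21 g, (c) 34.49 g

Moles of CH4 = 55.34 g ÷ 16.04 g/mol = 3.45012 mol
Moles of O2 = 83.2 g ÷ 32.0 g/mol = 2.6 mol
Moles ÷ coefficient: CH4: 3.45012/1 = 3.45, O2: 2.6/2 = 1.3
(a) O2 has the smaller value, so O2 is the limiting reagent.
(b) Moles of CO2 = 2.6 mol O2 × (1/2) = 1.3 mol; mass = 1.3 mol × 44.01 g/mol = 57.21 g
(c) CH4 consumed = 2.6 × (1/2) = 1.3 mol; remaining = 3.45012 − 1.3 = 2.15012 mol; mass = 2.15012 mol × 16.04 g/mol = 34.49 g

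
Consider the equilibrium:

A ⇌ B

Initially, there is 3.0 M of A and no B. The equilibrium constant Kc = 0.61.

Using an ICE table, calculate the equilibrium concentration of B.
[B] = 1.137 M

ICE: [A] = 3.0 − x, [B] = x.
Kc = x/(3.0 − x) = 0.61 ⇒ x = 0.61·3.0/(1 + 0.61) = 1.83/1.61 = 1.137.
[B] = x = 1.137 M.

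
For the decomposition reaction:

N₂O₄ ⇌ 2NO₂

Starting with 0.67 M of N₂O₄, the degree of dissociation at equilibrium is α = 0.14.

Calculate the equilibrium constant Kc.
K_c = 0.0611

x = α·[A]₀ = 0.14 × 0.67 = 0.0938 M dissociated.
At eq: [N₂O₄] = 0.67 − 0.0938 = 0.5762 M; [NO₂] = 2x = 0.1876 M.
Kc = [NO₂]²/[N₂O₄] = (0.1876)²/0.5762 = 0.06108.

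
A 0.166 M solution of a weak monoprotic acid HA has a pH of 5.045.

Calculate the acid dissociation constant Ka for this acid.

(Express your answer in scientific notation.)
K_a = 4.90e-10

[H⁺] = 10^(−pH) = 10^(−5.045) = 9.016e-06 M. For HA ⇌ H⁺ + A⁻, Ka = x²/(C − x) = (9.016e-06)²/(0.166 − 9.016e-06) = 4.90e-10.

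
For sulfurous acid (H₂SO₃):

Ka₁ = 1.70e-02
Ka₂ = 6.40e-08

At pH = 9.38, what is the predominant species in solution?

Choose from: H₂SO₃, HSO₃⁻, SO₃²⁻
SO₃²⁻

pKa1 = 1.77, pKa2 = 7.19. Each pKa is the crossover between adjacent species; pH = 9.38 lies in the region where SO₃²⁻ predominates.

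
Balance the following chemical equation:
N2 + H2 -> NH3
Balanced equation:
N2 + 3H2 -> 2NH3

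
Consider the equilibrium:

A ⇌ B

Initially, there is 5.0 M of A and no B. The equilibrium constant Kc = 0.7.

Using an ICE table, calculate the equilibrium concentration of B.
[B] = 2.059 M

ICE: [A] = 5.0 − x, [B] = x.
Kc = x/(5.0 − x) = 0.7 ⇒ x = 0.7·5.0/(1 + 0.7) = 3.5/1.7 = 2.059.
[B] = x = 2.059 M.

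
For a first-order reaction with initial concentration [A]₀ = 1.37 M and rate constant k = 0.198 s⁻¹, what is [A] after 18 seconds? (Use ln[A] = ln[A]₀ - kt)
0.0388 M

ln[A] = ln[A]₀ - k·t = ln(1.37) - (0.198)·(18) = 0.3148 - 3.5640 = -3.2492
[A] = e^(-3.2492) = 0.0388 M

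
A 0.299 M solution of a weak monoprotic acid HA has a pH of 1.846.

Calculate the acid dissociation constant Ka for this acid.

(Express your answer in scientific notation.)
K_a = 7.14e-04

[H⁺] = 10^(−pH) = 10^(−1.846) = 1.426e-02 M. For HA ⇌ H⁺ + A⁻, Ka = x²/(C − x) = (1.426e-02)²/(0.299 − 1.426e-02) = 7.14e-04.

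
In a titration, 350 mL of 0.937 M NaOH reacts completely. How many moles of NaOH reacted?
Moles = Molarity × Volume (L)
Moles = 0.937 M × 0.35 L = 0.328 mol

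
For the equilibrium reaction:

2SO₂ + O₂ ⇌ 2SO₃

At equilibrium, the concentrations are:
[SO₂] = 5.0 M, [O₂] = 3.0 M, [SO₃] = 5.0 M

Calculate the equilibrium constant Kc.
K_c = 0.3333

Kc = ([SO₃]^2) / ([SO₂]^2 × [O₂])
   = ((5.0)^2) / ((5.0)^2·(3.0))
   = 25 / 75 = 0.3333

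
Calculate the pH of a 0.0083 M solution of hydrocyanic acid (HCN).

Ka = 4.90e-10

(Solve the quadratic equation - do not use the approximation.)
pH = 5.70

x² + Ka×x - Ka×C = 0. Using quadratic formula: [H⁺] = 2.0164e-06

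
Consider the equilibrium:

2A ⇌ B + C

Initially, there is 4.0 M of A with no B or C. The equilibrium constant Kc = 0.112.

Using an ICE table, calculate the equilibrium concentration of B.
[B] = 0.802 M

ICE: [A] = 4.0 − 2x, [B] = [C] = x.
Kc = x²/(4.0 − 2x)² = 0.112 ⇒ √Kc = x/(4.0 − 2x).
x = √0.112·4.0/(1 + 2√0.112) = 0.33466·4.0/1.6693 = 0.80191.
[B] = x = 0.802 M.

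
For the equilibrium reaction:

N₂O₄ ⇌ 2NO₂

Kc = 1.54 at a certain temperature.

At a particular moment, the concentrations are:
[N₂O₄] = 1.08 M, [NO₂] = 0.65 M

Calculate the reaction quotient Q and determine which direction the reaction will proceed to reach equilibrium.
Q = 0.391, Q < K, reaction proceeds forward (toward products)

Q = ([NO₂]^2) / ([N₂O₄])
  = ((0.65)^2) / ((1.08)) = 0.4225/1.08 = 0.3912
Since Q = 0.3912 < Kc = 1.54, the reaction proceeds forward (toward products) to reach equilibrium.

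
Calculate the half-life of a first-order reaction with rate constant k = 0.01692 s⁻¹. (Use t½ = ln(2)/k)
40.97 s

t½ = ln(2)/k = 0.6931/0.01692 = 40.97 s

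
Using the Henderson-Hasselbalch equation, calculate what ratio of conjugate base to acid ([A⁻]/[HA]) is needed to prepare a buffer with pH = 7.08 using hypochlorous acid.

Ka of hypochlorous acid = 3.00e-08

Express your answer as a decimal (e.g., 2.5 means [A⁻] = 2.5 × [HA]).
[A⁻]/[HA] = 0.361

pKa = −log(3.00e-08) = 7.5229. pH = pKa + log([A⁻]/[HA]). 7.08 = 7.5229 + log(ratio). log(ratio) = 7.08 − 7.5229 = -0.4429. ratio = 10^(-0.4429) = 0.361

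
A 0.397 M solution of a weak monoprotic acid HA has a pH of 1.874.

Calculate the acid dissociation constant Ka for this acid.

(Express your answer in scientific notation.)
K_a = 4.66e-04

[H⁺] = 10^(−pH) = 10^(−1.874) = 1.337e-02 M. For HA ⇌ H⁺ + A⁻, Ka = x²/(C − x) = (1.337e-02)²/(0.397 − 1.337e-02) = 4.66e-04.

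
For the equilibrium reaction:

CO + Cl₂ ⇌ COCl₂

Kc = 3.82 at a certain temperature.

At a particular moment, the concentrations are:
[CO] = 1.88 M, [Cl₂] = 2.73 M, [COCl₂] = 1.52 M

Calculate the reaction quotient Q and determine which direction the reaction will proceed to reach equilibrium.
Q = 0.296, Q < K, reaction proceeds forward (toward products)

Q = ([COCl₂]) / ([CO] × [Cl₂])
  = ((1.52)) / ((1.88)·(2.73)) = 1.52/5.1324 = 0.2962
Since Q = 0.2962 < Kc = 3.82, the reaction proceeds forward (toward products) to reach equilibrium.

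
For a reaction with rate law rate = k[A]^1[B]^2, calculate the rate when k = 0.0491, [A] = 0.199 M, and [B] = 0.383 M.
0.001433 M/s

rate = k·[A]^1·[B]^2 = 0.0491·(0.199)^1·(0.383)^2 = 0.0491·0.199·0.146689 = 0.001433 M/s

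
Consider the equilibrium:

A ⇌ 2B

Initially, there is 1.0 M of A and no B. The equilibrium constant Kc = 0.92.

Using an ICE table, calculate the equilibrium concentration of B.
[B] = 0.756 M

ICE: [A] = 1.0 − x, [B] = 2x.
Kc = (2x)²/(1.0 − x) = 0.92 ⇒ 4x² + 0.92x − 0.92 = 0.
x = (−0.92 + √(0.92² + 4·4·0.92))/(2·4) = (−0.92 + √15.566)/8 = 0.37818.
[B] = 2x = 0.756 M.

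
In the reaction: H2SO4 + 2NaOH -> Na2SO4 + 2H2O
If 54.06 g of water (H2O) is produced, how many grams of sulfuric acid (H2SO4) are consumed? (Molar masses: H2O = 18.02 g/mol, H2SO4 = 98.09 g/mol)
Moles of H2O = 54.06 g ÷ 18.02 g/mol = 3 mol
Mole ratio: 1 mol H2SO4 / 2 mol H2O
Moles of H2SO4 = 3 × (1/2) = 1.5 mol
Mass of H2SO4 = 1.5 mol × 98.09 g/mol = 147.1 g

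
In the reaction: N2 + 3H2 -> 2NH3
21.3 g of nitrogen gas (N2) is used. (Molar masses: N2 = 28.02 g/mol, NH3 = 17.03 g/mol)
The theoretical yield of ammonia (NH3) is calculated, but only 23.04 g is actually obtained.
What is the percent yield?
Moles of N2 = 21.3 g ÷ 28.02 g/mol = 0.760171 mol
Mole ratio: 2 mol NH3 / 1 mol N2
Moles of NH3 = 0.760171 × (2/1) = 1.52034 mol
Theoretical yield = 1.52034 mol × 17.03 g/mol = 25.891 g
Actual yield = 23.04 g
Percent yield = (23.04 / 25.891) × 100% = 89.0%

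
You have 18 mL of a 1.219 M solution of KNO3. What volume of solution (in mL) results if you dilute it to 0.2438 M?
Using M₁V₁ = M₂V₂:
1.219 × 18 = 0.2438 × V₂
V₂ = (1.219 × 18) / 0.2438 = 90 mL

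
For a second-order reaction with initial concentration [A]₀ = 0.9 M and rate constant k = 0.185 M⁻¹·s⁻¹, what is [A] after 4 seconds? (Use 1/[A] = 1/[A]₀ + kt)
0.5402 M

1/[A] = 1/[A]₀ + k·t = 1/0.9 + (0.185)·(4) = 1.1111 + 0.7400 = 1.8511
[A] = 1/1.8511 = 0.5402 M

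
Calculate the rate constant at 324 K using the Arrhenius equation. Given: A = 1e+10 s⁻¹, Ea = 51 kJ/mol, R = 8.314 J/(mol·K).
5.99e+01 s⁻¹

k = A·exp(-Ea/(R·T)) = 1e+10·exp(-51000/(8.314·324)) = 1e+10·exp(-18.9328) = 1e+10·5.9922e-09 = 5.99e+01 s⁻¹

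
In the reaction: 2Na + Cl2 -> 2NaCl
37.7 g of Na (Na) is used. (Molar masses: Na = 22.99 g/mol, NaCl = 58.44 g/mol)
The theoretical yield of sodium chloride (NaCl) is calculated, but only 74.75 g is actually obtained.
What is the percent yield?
Moles of Na = 37.7 g ÷ 22.99 g/mol = 1.63984 mol
Mole ratio: 2 mol NaCl / 2 mol Na
Moles of NaCl = 1.63984 × (2/2) = 1.63984 mol
Theoretical yield = 1.63984 mol × 58.44 g/mol = 95.832 g
Actual yield = 74.75 g
Percent yield = (74.75 / 95.832) × 100% = 78.0%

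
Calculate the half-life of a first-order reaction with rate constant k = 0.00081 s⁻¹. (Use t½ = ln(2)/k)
855.74 s

t½ = ln(2)/k = 0.6931/0.00081 = 855.74 s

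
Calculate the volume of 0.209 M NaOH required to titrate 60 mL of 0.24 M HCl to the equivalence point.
V_{base} = 68.9 mL

At equivalence: moles acid = moles base.
moles HCl = 0.24 M × 0.06 L = 0.0144 mol
V_NaOH = 0.0144 mol ÷ 0.209 M = 0.0689 L = 68.9 mL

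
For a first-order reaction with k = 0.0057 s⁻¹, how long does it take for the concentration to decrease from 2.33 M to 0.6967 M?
211.80 s

From ln[A] = ln[A]₀ - k·t: t = ln([A]₀/[A])/k = ln(2.33/0.6967)/0.0057 = ln(3.3443)/0.0057 = 1.2073/0.0057 = 211.80 s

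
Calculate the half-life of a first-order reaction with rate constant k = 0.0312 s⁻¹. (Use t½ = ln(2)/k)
22.22 s

t½ = ln(2)/k = 0.6931/0.0312 = 22.22 s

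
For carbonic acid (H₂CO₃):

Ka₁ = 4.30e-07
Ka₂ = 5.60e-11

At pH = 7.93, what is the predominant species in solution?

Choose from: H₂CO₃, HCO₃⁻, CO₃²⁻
HCO₃⁻

pKa1 = 6.37, pKa2 = 10.25. Each pKa is the crossover between adjacent species; pH = 7.93 lies in the region where HCO₃⁻ predominates.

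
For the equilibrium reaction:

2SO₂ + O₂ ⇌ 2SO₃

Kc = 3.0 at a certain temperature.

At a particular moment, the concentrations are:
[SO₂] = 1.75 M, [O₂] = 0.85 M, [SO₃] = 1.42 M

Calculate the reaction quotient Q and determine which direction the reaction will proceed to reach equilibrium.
Q = 0.775, Q < K, reaction proceeds forward (toward products)

Q = ([SO₃]^2) / ([SO₂]^2 × [O₂])
  = ((1.42)^2) / ((1.75)^2·(0.85)) = 2.0164/2.6031 = 0.7746
Since Q = 0.7746 < Kc = 3.0, the reaction proceeds forward (toward products) to reach equilibrium.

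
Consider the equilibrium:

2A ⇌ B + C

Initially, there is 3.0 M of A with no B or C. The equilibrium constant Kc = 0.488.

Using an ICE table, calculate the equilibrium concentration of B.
[B] = 0.874 M

ICE: [A] = 3.0 − 2x, [B] = [C] = x.
Kc = x²/(3.0 − 2x)² = 0.488 ⇒ √Kc = x/(3.0 − 2x).
x = √0.488·3.0/(1 + 2√0.488) = 0.69857·3.0/2.3971 = 0.87425.
[B] = x = 0.874 M.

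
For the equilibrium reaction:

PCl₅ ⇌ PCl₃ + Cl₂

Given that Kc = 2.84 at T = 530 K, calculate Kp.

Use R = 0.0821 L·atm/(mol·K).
K_p = 123.5769

Δn = (moles gaseous products) − (moles gaseous reactants) = 1
T = 530 K; RT = 0.0821 × 530 = 43.513
Kp = Kc·(RT)^Δn = 2.84 × (43.513)^1 = 2.84 × 43.513 = 123.5769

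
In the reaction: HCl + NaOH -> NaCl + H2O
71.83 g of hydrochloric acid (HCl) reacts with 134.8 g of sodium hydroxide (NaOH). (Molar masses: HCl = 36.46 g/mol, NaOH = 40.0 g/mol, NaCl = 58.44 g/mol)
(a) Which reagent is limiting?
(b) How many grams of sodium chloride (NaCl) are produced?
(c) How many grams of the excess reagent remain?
(a) HCl, (b) 115.1 g, (c) 56 g

Moles of HCl = 71.83 g ÷ 36.46 g/mol = 1.9701 mol
Moles of NaOH = 134.8 g ÷ 40.0 g/mol = 3.37 mol
Moles ÷ coefficient: HCl: 1.9701/1 = 1.97, NaOH: 3.37/1 = 3.37
(a) HCl has the smaller value, so HCl is the limiting reagent.
(b) Moles of NaCl = 1.9701 mol HCl × (1/1) = 1.9701 mol; mass = 1.9701 mol × 58.44 g/mol = 115.1 g
(c) NaOH consumed = 1.9701 × (1/1) = 1.9701 mol; remaining = 3.37 − 1.9701 = 1.3999 mol; mass = 1.3999 mol × 40.0 g/mol = 56 g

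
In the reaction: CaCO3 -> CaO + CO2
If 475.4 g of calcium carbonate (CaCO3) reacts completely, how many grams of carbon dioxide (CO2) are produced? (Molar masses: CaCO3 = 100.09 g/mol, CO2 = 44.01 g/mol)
Moles of CaCO3 = 475.4 g ÷ 100.09 g/mol = 4.74973 mol
Mole ratio: 1 mol CO2 / 1 mol CaCO3
Moles of CO2 = 4.74973 × (1/1) = 4.74973 mol
Mass of CO2 = 4.74973 mol × 44.01 g/mol = 209 g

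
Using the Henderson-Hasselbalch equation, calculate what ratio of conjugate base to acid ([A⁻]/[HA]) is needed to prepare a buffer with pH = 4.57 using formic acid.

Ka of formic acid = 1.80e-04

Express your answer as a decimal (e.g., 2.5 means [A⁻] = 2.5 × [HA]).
[A⁻]/[HA] = 6.688

pKa = −log(1.80e-04) = 3.7447. pH = pKa + log([A⁻]/[HA]). 4.57 = 3.7447 + log(ratio). log(ratio) = 4.57 − 3.7447 = 0.8253. ratio = 10^(0.8253) = 6.688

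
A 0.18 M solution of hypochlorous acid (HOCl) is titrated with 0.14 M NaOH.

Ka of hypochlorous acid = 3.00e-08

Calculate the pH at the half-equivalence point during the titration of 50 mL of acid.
pH = pKa = 7.52

At the half-equivalence point, [HA] = [A⁻], so by Henderson–Hasselbalch pH = pKa + log(1) = pKa.
pKa = −log(3.00e-08) = 7.52.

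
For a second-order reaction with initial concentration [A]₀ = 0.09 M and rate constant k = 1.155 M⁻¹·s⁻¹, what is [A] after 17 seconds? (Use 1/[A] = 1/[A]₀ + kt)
0.0325 M

1/[A] = 1/[A]₀ + k·t = 1/0.09 + (1.155)·(17) = 11.1111 + 19.6350 = 30.7461
[A] = 1/30.7461 = 0.0325 M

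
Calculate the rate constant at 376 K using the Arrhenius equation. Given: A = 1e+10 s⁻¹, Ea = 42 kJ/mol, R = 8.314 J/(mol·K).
1.46e+04 s⁻¹

k = A·exp(-Ea/(R·T)) = 1e+10·exp(-42000/(8.314·376)) = 1e+10·exp(-13.4354) = 1e+10·1.4624e-06 = 1.46e+04 s⁻¹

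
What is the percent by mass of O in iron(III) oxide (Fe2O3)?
Mass of O in formula = 16.0 × 3 = 48 g/mol
Molar mass = 159.7 g/mol
% O = (48/159.7) × 100% = 30.06%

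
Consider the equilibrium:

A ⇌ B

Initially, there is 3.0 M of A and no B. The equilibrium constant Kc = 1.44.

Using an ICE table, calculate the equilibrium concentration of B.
[B] = 1.770 M

ICE: [A] = 3.0 − x, [B] = x.
Kc = x/(3.0 − x) = 1.44 ⇒ x = 1.44·3.0/(1 + 1.44) = 4.32/2.44 = 1.77.
[B] = x = 1.770 M.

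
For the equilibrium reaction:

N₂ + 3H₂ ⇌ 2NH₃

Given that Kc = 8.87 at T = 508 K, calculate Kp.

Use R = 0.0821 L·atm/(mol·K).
K_p = 0.0051

Δn = (moles gaseous products) − (moles gaseous reactants) = -2
T = 508 K; RT = 0.0821 × 508 = 41.7068
Kp = Kc·(RT)^Δn = 8.87 × (41.7068)^-2 = 8.87 × 0.000574892 = 0.0051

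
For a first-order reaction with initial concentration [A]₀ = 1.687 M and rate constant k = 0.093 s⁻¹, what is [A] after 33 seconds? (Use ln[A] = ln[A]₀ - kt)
0.0784 M

ln[A] = ln[A]₀ - k·t = ln(1.687) - (0.093)·(33) = 0.5230 - 3.0690 = -2.5460
[A] = e^(-2.5460) = 0.0784 M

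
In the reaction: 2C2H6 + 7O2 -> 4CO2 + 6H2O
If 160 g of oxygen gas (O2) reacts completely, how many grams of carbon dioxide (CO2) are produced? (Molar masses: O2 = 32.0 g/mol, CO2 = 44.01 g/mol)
Moles of O2 = 160 g ÷ 32.0 g/mol = 5 mol
Mole ratio: 4 mol CO2 / 7 mol O2
Moles of CO2 = 5 × (4/7) = 2.85714 mol
Mass of CO2 = 2.85714 mol × 44.01 g/mol = 125.7 g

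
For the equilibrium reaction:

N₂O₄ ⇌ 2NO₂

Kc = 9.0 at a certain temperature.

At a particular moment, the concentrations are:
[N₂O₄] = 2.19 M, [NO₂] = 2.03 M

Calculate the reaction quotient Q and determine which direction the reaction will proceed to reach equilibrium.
Q = 1.882, Q < K, reaction proceeds forward (toward products)

Q = ([NO₂]^2) / ([N₂O₄])
  = ((2.03)^2) / ((2.19)) = 4.1209/2.19 = 1.882
Since Q = 1.882 < Kc = 9.0, the reaction proceeds forward (toward products) to reach equilibrium.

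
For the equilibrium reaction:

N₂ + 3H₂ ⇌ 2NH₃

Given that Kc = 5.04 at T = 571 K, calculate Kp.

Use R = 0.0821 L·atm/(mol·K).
K_p = 0.0023

Δn = (moles gaseous products) − (moles gaseous reactants) = -2
T = 571 K; RT = 0.0821 × 571 = 46.8791
Kp = Kc·(RT)^Δn = 5.04 × (46.8791)^-2 = 5.04 × 0.000455032 = 0.0023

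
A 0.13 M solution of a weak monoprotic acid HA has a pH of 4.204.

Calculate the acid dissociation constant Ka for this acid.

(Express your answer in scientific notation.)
K_a = 3.01e-08

[H⁺] = 10^(−pH) = 10^(−4.204) = 6.252e-05 M. For HA ⇌ H⁺ + A⁻, Ka = x²/(C − x) = (6.252e-05)²/(0.13 − 6.252e-05) = 3.01e-08.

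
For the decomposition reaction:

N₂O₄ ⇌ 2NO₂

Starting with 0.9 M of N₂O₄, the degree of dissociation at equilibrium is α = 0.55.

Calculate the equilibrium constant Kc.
K_c = 2.4200

x = α·[A]₀ = 0.55 × 0.9 = 0.495 M dissociated.
At eq: [N₂O₄] = 0.9 − 0.495 = 0.405 M; [NO₂] = 2x = 0.99 M.
Kc = [NO₂]²/[N₂O₄] = (0.99)²/0.405 = 2.42.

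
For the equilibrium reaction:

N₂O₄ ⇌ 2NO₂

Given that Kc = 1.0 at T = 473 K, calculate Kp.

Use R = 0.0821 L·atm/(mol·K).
K_p = 38.8333

Δn = (moles gaseous products) − (moles gaseous reactants) = 1
T = 473 K; RT = 0.0821 × 473 = 38.8333
Kp = Kc·(RT)^Δn = 1.0 × (38.8333)^1 = 1.0 × 38.8333 = 38.8333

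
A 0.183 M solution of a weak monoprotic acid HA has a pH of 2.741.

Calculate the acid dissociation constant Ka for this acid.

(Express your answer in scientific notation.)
K_a = 1.82e-05

[H⁺] = 10^(−pH) = 10^(−2.741) = 1.816e-03 M. For HA ⇌ H⁺ + A⁻, Ka = x²/(C − x) = (1.816e-03)²/(0.183 − 1.816e-03) = 1.82e-05.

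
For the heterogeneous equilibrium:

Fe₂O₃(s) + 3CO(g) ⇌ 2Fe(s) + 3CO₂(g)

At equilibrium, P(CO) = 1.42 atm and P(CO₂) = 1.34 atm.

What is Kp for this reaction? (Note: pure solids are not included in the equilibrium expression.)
K_p = 0.840

Solids (Fe₂O₃, Fe) are excluded.
Kp = P(CO₂)³/P(CO)³ = (1.34)³/(1.42)³ = 2.406/2.863 = 0.840.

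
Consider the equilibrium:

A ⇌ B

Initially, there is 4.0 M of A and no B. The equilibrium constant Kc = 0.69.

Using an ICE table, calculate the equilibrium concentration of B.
[B] = 1.633 M

ICE: [A] = 4.0 − x, [B] = x.
Kc = x/(4.0 − x) = 0.69 ⇒ x = 0.69·4.0/(1 + 0.69) = 2.76/1.69 = 1.633.
[B] = x = 1.633 M.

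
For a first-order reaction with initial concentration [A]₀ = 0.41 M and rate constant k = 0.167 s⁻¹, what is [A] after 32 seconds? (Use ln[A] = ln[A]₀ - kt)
0.0020 M

ln[A] = ln[A]₀ - k·t = ln(0.41) - (0.167)·(32) = -0.8916 - 5.3440 = -6.2356
[A] = e^(-6.2356) = 0.0020 M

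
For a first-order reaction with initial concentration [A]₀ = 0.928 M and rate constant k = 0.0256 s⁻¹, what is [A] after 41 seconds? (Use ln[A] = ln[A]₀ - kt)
0.3249 M

ln[A] = ln[A]₀ - k·t = ln(0.928) - (0.0256)·(41) = -0.0747 - 1.0496 = -1.1243
[A] = e^(-1.1243) = 0.3249 M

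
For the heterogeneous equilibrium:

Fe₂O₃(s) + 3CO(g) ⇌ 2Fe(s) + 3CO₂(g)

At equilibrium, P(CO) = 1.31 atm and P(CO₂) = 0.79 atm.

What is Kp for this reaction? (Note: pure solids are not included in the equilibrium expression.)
K_p = 0.219

Solids (Fe₂O₃, Fe) are excluded.
Kp = P(CO₂)³/P(CO)³ = (0.79)³/(1.31)³ = 0.493/2.248 = 0.219.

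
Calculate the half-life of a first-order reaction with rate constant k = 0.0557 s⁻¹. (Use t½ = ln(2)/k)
12.44 s

t½ = ln(2)/k = 0.6931/0.0557 = 12.44 s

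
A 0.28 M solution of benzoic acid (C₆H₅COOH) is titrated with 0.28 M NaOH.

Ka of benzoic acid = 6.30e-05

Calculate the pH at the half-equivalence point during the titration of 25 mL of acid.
pH = pKa = 4.20

At the half-equivalence point, [HA] = [A⁻], so by Henderson–Hasselbalch pH = pKa + log(1) = pKa.
pKa = −log(6.30e-05) = 4.20.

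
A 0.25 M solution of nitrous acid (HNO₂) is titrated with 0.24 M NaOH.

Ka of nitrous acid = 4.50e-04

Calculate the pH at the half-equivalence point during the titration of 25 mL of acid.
pH = pKa = 3.35

At the half-equivalence point, [HA] = [A⁻], so by Henderson–Hasselbalch pH = pKa + log(1) = pKa.
pKa = −log(4.50e-04) = 3.35.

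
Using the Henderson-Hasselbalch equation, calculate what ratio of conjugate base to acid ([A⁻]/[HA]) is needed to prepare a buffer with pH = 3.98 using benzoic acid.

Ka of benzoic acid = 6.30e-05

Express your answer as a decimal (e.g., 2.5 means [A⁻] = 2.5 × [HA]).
[A⁻]/[HA] = 0.602

pKa = −log(6.30e-05) = 4.2007. pH = pKa + log([A⁻]/[HA]). 3.98 = 4.2007 + log(ratio). log(ratio) = 3.98 − 4.2007 = -0.2207. ratio = 10^(-0.2207) = 0.602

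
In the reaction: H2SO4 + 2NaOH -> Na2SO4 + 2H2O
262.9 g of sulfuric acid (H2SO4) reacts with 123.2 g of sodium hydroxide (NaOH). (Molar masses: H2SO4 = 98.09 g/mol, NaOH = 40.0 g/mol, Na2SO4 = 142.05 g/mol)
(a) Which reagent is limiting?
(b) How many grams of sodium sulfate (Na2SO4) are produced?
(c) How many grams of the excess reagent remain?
(a) NaOH, (b) 218.8 g, (c) 111.8 g

Moles of H2SO4 = 262.9 g ÷ 98.09 g/mol = 2.68019 mol
Moles of NaOH = 123.2 g ÷ 40.0 g/mol = 3.08 mol
Moles ÷ coefficient: H2SO4: 2.68019/1 = 2.68, NaOH: 3.08/2 = 1.54
(a) NaOH has the smaller value, so NaOH is the limiting reagent.
(b) Moles of Na2SO4 = 3.08 mol NaOH × (1/2) = 1.54 mol; mass = 1.54 mol × 142.05 g/mol = 218.8 g
(c) H2SO4 consumed = 3.08 × (1/2) = 1.54 mol; remaining = 2.68019 − 1.54 = 1.14019 mol; mass = 1.14019 mol × 98.09 g/mol = 111.8 g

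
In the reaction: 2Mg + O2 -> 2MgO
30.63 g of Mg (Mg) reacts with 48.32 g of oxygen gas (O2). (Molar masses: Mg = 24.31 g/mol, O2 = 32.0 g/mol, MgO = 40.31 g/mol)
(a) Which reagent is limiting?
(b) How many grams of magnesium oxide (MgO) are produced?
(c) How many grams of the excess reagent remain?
(a) Mg, (b) 50.79 g, (c) 28.16 g

Moles of Mg = 30.63 g ÷ 24.31 g/mol = 1.25998 mol
Moles of O2 = 48.32 g ÷ 32.0 g/mol = 1.51 mol
Moles ÷ coefficient: Mg: 1.25998/2 = 0.63, O2: 1.51/1 = 1.51
(a) Mg has the smaller value, so Mg is the limiting reagent.
(b) Moles of MgO = 1.25998 mol Mg × (2/2) = 1.25998 mol; mass = 1.25998 mol × 40.31 g/mol = 50.79 g
(c) O2 consumed = 1.25998 × (1/2) = 0.629988 mol; remaining = 1.51 − 0.629988 = 0.880012 mol; mass = 0.880012 mol × 32.0 g/mol = 28.16 g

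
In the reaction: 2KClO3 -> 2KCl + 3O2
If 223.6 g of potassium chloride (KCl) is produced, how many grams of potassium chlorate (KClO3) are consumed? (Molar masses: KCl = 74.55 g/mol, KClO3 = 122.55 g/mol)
Moles of KCl = 223.6 g ÷ 74.55 g/mol = 2.99933 mol
Mole ratio: 2 mol KClO3 / 2 mol KCl
Moles of KClO3 = 2.99933 × (2/2) = 2.99933 mol
Mass of KClO3 = 2.99933 mol × 122.55 g/mol = 367.6 g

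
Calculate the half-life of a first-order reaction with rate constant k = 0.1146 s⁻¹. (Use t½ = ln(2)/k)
6.05 s

t½ = ln(2)/k = 0.6931/0.1146 = 6.05 s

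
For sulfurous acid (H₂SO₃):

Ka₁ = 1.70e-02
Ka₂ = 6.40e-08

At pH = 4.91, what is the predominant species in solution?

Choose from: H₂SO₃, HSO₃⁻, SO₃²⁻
HSO₃⁻

pKa1 = 1.77, pKa2 = 7.19. Each pKa is the crossover between adjacent species; pH = 4.91 lies in the region where HSO₃⁻ predominates.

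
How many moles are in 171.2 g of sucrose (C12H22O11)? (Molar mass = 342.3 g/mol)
Moles = 171.2 g ÷ 342.3 g/mol = 0.5001 mol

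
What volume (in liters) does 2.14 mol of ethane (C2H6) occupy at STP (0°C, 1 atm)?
At STP, 1 mol of gas occupies 22.4 L
Volume = 2.14 mol × 22.4 L/mol = 47.94 L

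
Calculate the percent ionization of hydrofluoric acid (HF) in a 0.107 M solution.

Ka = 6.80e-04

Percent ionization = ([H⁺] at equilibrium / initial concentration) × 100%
Percent ionization = 7.66%

Let x = [H⁺]. Ka = x²/(C - x) ⇒ x² + (6.80e-04)x - (6.80e-04)(0.107) = 0. x = 8.1967e-03. Percent = (8.1967e-03/0.107) × 100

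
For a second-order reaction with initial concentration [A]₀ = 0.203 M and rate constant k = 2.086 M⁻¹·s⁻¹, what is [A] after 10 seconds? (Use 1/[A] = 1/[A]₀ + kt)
0.0388 M

1/[A] = 1/[A]₀ + k·t = 1/0.203 + (2.086)·(10) = 4.9261 + 20.8600 = 25.7861
[A] = 1/25.7861 = 0.0388 M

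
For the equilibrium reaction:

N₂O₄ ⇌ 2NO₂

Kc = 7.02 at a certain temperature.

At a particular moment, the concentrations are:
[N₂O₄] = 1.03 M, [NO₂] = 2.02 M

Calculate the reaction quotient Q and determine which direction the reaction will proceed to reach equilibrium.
Q = 3.962, Q < K, reaction proceeds forward (toward products)

Q = ([NO₂]^2) / ([N₂O₄])
  = ((2.02)^2) / ((1.03)) = 4.0804/1.03 = 3.962
Since Q = 3.962 < Kc = 7.02, the reaction proceeds forward (toward products) to reach equilibrium.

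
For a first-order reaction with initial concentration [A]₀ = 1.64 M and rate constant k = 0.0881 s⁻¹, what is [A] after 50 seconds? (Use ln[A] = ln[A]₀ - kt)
0.0200 M

ln[A] = ln[A]₀ - k·t = ln(1.64) - (0.0881)·(50) = 0.4947 - 4.4050 = -3.9103
[A] = e^(-3.9103) = 0.0200 M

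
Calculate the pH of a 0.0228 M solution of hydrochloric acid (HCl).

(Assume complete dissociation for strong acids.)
pH = 1.64

[H⁺] = 0.0228 M for strong acid. pH = -log[H⁺] = -log(0.0228)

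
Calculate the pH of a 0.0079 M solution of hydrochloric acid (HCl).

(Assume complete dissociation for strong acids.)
pH = 2.10

[H⁺] = 0.0079 M for strong acid. pH = -log[H⁺] = -log(0.0079)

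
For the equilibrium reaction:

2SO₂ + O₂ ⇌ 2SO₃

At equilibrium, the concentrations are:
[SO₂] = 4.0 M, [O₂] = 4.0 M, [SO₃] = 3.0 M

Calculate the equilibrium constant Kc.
K_c = 0.1406

Kc = ([SO₃]^2) / ([SO₂]^2 × [O₂])
   = ((3.0)^2) / ((4.0)^2·(4.0))
   = 9 / 64 = 0.1406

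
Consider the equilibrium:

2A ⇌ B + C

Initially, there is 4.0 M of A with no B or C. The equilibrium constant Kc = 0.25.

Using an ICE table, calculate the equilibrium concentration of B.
[B] = 1.000 M

ICE: [A] = 4.0 − 2x, [B] = [C] = x.
Kc = x²/(4.0 − 2x)² = 0.25 ⇒ √Kc = x/(4.0 − 2x).
x = √0.25·4.0/(1 + 2√0.25) = 0.5·4.0/2 = 1.
[B] = x = 1.000 M.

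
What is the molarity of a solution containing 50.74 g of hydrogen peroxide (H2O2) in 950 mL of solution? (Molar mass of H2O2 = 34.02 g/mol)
Moles of H2O2 = 50.74 g ÷ 34.02 g/mol = 1.49148 mol
Volume = 950 mL = 0.95 L
Molarity = 1.49148 mol ÷ 0.95 L = 1.57 M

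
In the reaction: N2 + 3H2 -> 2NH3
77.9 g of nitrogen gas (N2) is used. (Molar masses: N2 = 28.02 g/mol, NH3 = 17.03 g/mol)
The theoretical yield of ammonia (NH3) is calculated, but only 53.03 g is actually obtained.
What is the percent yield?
Moles of N2 = 77.9 g ÷ 28.02 g/mol = 2.78016 mol
Mole ratio: 2 mol NH3 / 1 mol N2
Moles of NH3 = 2.78016 × (2/1) = 5.56031 mol
Theoretical yield = 5.56031 mol × 17.03 g/mol = 94.692 g
Actual yield = 53.03 g
Percent yield = (53.03 / 94.692) × 100% = 56.0%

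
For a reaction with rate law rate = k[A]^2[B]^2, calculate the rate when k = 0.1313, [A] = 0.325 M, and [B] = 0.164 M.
0.000373 M/s

rate = k·[A]^2·[B]^2 = 0.1313·(0.325)^2·(0.164)^2 = 0.1313·0.105625·0.026896 = 0.000373 M/s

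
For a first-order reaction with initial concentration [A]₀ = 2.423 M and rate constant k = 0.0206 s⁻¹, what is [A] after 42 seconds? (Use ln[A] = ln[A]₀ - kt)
1.0200 M

ln[A] = ln[A]₀ - k·t = ln(2.423) - (0.0206)·(42) = 0.8850 - 0.8652 = 0.0198
[A] = e^(0.0198) = 1.0200 M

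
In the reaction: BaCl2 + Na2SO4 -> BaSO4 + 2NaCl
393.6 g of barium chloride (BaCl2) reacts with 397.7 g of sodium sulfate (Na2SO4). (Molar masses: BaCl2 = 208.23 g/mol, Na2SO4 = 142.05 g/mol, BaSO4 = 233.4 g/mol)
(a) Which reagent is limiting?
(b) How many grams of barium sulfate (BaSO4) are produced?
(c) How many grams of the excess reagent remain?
(a) BaCl2, (b) 441.2 g, (c) 129.2 g

Moles of BaCl2 = 393.6 g ÷ 208.23 g/mol = 1.89022 mol
Moles of Na2SO4 = 397.7 g ÷ 142.05 g/mol = 2.79972 mol
Moles ÷ coefficient: BaCl2: 1.89022/1 = 1.89, Na2SO4: 2.79972/1 = 2.8
(a) BaCl2 has the smaller value, so BaCl2 is the limiting reagent.
(b) Moles of BaSO4 = 1.89022 mol BaCl2 × (1/1) = 1.89022 mol; mass = 1.89022 mol × 233.4 g/mol = 441.2 g
(c) Na2SO4 consumed = 1.89022 × (1/1) = 1.89022 mol; remaining = 2.79972 − 1.89022 = 0.909501 mol; mass = 0.909501 mol × 142.05 g/mol = 129.2 g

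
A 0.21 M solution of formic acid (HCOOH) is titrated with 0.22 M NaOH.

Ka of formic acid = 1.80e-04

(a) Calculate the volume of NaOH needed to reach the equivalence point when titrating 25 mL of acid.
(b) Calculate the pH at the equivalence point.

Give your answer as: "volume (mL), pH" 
V = 23.9 mL, pH = 8.39

(a) At equivalence: moles acid = moles base.
moles acid = 0.21 × 0.025 = 0.00525 mol; V_NaOH = 0.00525/0.22 = 0.02386 L = 23.9 mL.
(b) At equivalence, all acid → conjugate base A⁻ at [A⁻] = 0.00525/0.04886 = 0.1074 M.
Kb = Kw/Ka = 1.0e-14/1.80e-04 = 5.556e-11; [OH⁻] = √(Kb·[A⁻]) = 2.443e-06; pOH = 5.61; pH = 14 − pOH = 8.39.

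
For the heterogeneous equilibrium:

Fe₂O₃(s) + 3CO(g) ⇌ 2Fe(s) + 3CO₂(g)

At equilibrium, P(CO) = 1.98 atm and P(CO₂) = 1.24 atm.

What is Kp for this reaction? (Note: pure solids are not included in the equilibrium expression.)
K_p = 0.246

Solids (Fe₂O₃, Fe) are excluded.
Kp = P(CO₂)³/P(CO)³ = (1.24)³/(1.98)³ = 1.907/7.762 = 0.246.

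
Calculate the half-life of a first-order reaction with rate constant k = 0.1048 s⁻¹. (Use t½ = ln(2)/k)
6.61 s

t½ = ln(2)/k = 0.6931/0.1048 = 6.61 s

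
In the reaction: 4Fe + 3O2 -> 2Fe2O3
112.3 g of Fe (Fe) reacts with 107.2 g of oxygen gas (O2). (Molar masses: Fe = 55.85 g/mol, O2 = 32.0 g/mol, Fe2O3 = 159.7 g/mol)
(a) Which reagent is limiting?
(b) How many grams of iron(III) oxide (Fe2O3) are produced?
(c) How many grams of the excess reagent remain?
(a) Fe, (b) 160.6 g, (c) 58.94 g

Moles of Fe = 112.3 g ÷ 55.85 g/mol = 2.01074 mol
Moles of O2 = 107.2 g ÷ 32.0 g/mol = 3.35 mol
Moles ÷ coefficient: Fe: 2.01074/4 = 0.5027, O2: 3.35/3 = 1.117
(a) Fe has the smaller value, so Fe is the limiting reagent.
(b) Moles of Fe2O3 = 2.01074 mol Fe × (2/4) = 1.00537 mol; mass = 1.00537 mol × 159.7 g/mol = 160.6 g
(c) O2 consumed = 2.01074 × (3/4) = 1.50806 mol; remaining = 3.35 − 1.50806 = 1.84194 mol; mass = 1.84194 mol × 32.0 g/mol = 58.94 g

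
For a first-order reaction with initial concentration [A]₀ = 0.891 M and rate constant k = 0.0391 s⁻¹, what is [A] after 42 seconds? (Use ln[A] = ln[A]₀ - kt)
0.1725 M

ln[A] = ln[A]₀ - k·t = ln(0.891) - (0.0391)·(42) = -0.1154 - 1.6422 = -1.7576
[A] = e^(-1.7576) = 0.1725 M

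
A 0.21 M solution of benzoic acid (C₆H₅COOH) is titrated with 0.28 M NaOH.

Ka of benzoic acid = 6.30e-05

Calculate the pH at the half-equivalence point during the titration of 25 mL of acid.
pH = pKa = 4.20

At the half-equivalence point, [HA] = [A⁻], so by Henderson–Hasselbalch pH = pKa + log(1) = pKa.
pKa = −log(6.30e-05) = 4.20.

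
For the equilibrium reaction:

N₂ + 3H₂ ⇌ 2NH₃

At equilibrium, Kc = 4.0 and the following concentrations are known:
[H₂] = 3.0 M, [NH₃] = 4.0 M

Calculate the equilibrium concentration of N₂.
[N₂] = 0.1481 M

Kc = ([NH₃]^2) / ([N₂] × [H₂]^3) = 4.0
[N₂]^1 = (product terms)/(Kc · other reactant terms) = 16 / (4.0 · 27) = 0.14815
[N₂] = 0.1481 M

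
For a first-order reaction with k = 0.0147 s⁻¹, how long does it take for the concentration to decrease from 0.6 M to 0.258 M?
57.41 s

From ln[A] = ln[A]₀ - k·t: t = ln([A]₀/[A])/k = ln(0.6/0.258)/0.0147 = ln(2.3256)/0.0147 = 0.8440/0.0147 = 57.41 s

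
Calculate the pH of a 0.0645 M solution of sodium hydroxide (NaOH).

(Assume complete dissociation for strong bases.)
pH = 12.81

[OH⁻] = 0.0645 M for strong base. pOH = -log[OH⁻] = 1.19, pH = 14 - pOH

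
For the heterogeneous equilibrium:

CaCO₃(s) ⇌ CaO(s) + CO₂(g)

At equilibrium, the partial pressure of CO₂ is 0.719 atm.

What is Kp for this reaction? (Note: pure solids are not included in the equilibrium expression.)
K_p = 0.719

Solids (CaCO₃, CaO) have activity 1 and are excluded.
Kp = P(CO₂) = 0.719.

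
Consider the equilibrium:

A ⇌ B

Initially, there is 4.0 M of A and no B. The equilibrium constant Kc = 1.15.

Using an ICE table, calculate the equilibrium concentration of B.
[B] = 2.140 M

ICE: [A] = 4.0 − x, [B] = x.
Kc = x/(4.0 − x) = 1.15 ⇒ x = 1.15·4.0/(1 + 1.15) = 4.6/2.15 = 2.14.
[B] = x = 2.140 M.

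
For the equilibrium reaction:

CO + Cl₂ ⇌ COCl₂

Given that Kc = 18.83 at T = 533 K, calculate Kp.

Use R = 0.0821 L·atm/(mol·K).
K_p = 0.4303

Δn = (moles gaseous products) − (moles gaseous reactants) = -1
T = 533 K; RT = 0.0821 × 533 = 43.7593
Kp = Kc·(RT)^Δn = 18.83 × (43.7593)^-1 = 18.83 × 0.0228523 = 0.4303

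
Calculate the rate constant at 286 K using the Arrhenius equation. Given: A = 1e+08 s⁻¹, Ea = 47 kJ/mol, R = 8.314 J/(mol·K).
2.60e-01 s⁻¹

k = A·exp(-Ea/(R·T)) = 1e+08·exp(-47000/(8.314·286)) = 1e+08·exp(-19.7661) = 1e+08·2.6042e-09 = 2.60e-01 s⁻¹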